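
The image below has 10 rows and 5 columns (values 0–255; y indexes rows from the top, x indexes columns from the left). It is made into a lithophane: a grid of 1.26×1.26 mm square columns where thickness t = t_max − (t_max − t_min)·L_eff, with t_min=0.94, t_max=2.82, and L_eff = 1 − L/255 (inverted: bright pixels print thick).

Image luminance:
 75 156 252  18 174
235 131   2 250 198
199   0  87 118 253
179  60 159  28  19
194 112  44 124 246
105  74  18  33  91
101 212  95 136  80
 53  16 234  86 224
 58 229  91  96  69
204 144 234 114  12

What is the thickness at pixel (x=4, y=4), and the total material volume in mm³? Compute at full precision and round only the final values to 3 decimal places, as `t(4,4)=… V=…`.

t(4,4)=2.754 V=146.273

span = t_max - t_min = 2.82 - 0.94 = 1.880
L(4,4) = 246, L_eff = 1 - 246/255 = 0.035294 (inverted)
t(4,4) = 2.82 - 1.880·0.035294 = 2.754
Σt over all 10·5 pixels = 587359/6375 ≈ 92.1347451
V = pitch²·Σt = 1.26²·587359/6375 = 146.273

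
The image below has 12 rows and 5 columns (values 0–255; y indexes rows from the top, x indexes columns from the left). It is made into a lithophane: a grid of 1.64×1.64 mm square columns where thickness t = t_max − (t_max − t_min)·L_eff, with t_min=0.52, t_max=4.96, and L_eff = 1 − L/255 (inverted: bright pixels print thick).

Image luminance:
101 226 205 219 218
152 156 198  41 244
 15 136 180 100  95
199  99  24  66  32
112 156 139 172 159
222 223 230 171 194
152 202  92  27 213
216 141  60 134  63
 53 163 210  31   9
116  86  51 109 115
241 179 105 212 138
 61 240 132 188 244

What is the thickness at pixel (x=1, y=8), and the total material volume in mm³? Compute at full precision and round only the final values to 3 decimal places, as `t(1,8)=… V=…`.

t(1,8)=3.358 V=480.431

span = t_max - t_min = 4.96 - 0.52 = 4.440
L(1,8) = 163, L_eff = 1 - 163/255 = 0.360784 (inverted)
t(1,8) = 4.96 - 4.440·0.360784 = 3.358
Σt over all 12·5 pixels = 379579/2125 ≈ 178.6254118
V = pitch²·Σt = 1.64²·379579/2125 = 480.431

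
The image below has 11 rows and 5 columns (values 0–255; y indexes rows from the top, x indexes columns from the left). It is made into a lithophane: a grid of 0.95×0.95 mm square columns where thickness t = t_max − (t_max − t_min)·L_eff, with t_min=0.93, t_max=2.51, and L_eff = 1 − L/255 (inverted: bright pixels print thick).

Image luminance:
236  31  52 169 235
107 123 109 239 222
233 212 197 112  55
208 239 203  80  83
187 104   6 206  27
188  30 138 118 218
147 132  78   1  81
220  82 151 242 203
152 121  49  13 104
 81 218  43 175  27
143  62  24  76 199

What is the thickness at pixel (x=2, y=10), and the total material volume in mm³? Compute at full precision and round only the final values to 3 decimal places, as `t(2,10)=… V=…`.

t(2,10)=1.079 V=86.375

span = t_max - t_min = 2.51 - 0.93 = 1.580
L(2,10) = 24, L_eff = 1 - 24/255 = 0.905882 (inverted)
t(2,10) = 2.51 - 1.580·0.905882 = 1.079
Σt over all 11·5 pixels = 95.706
V = pitch²·Σt = 0.95²·95.706 = 86.375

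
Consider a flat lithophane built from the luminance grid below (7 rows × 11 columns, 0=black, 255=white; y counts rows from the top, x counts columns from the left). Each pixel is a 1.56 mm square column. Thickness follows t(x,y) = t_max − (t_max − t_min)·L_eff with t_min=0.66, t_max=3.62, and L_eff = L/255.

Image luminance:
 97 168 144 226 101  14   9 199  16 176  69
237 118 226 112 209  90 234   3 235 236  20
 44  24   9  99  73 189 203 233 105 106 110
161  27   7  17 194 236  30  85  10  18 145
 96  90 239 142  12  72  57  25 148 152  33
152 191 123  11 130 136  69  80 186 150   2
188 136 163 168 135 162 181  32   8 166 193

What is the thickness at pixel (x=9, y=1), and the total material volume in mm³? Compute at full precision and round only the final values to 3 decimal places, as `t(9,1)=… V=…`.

span = t_max - t_min = 3.62 - 0.66 = 2.960
L(9,1) = 236, L_eff = 236/255 = 0.925490
t(9,1) = 3.62 - 2.960·0.925490 = 0.881
Σt over all 7·11 pixels = 745973/4250 ≈ 175.5230588
V = pitch²·Σt = 1.56²·745973/4250 = 427.153

t(9,1)=0.881 V=427.153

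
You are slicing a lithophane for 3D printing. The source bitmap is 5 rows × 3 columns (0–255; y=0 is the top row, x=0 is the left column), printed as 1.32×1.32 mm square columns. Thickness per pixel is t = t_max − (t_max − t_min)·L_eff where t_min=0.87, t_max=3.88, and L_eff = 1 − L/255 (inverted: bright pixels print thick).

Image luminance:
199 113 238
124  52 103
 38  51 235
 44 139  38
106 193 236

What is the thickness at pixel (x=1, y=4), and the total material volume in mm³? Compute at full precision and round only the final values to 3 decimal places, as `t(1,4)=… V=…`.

t(1,4)=3.148 V=62.001

span = t_max - t_min = 3.88 - 0.87 = 3.010
L(1,4) = 193, L_eff = 1 - 193/255 = 0.243137 (inverted)
t(1,4) = 3.88 - 3.010·0.243137 = 3.148
Σt over all 5·3 pixels = 226846/6375 ≈ 35.5836863
V = pitch²·Σt = 1.32²·226846/6375 = 62.001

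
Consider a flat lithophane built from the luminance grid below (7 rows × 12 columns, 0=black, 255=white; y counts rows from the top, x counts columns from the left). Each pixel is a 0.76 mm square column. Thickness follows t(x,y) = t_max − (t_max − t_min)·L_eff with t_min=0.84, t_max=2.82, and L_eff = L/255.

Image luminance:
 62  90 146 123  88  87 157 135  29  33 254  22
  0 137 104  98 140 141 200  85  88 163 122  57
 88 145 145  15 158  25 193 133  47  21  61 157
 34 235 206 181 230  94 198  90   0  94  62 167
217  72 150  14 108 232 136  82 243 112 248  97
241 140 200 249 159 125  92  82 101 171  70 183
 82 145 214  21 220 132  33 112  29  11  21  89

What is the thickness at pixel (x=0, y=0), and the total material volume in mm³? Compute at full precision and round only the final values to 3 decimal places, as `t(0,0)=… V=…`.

t(0,0)=2.339 V=92.094

span = t_max - t_min = 2.82 - 0.84 = 1.980
L(0,0) = 62, L_eff = 62/255 = 0.243137
t(0,0) = 2.82 - 1.980·0.243137 = 2.339
Σt over all 7·12 pixels = 677631/4250 ≈ 159.4425882
V = pitch²·Σt = 0.76²·677631/4250 = 92.094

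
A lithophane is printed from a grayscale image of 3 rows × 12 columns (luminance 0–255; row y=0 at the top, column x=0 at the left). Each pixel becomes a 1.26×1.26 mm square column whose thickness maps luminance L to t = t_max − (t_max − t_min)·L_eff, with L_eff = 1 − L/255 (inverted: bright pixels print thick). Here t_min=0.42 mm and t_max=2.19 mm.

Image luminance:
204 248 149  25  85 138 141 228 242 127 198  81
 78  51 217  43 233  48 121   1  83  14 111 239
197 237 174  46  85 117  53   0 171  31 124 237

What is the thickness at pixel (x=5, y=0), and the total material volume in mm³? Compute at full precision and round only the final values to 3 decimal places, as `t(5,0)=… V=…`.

span = t_max - t_min = 2.19 - 0.42 = 1.770
L(5,0) = 138, L_eff = 1 - 138/255 = 0.458824 (inverted)
t(5,0) = 2.19 - 1.770·0.458824 = 1.378
Σt over all 3·12 pixels = 398563/8500 ≈ 46.8897647
V = pitch²·Σt = 1.26²·398563/8500 = 74.442

t(5,0)=1.378 V=74.442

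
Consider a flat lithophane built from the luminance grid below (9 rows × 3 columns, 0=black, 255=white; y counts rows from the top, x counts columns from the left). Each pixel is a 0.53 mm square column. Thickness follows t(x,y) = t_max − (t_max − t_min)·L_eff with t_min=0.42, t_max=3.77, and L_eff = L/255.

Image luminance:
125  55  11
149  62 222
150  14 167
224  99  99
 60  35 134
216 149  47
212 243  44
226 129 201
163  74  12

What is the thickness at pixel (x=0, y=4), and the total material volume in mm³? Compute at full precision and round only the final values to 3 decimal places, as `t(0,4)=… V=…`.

t(0,4)=2.982 V=16.334

span = t_max - t_min = 3.77 - 0.42 = 3.350
L(0,4) = 60, L_eff = 60/255 = 0.235294
t(0,4) = 3.77 - 3.350·0.235294 = 2.982
Σt over all 9·3 pixels = 59311/1020 ≈ 58.1480392
V = pitch²·Σt = 0.53²·59311/1020 = 16.334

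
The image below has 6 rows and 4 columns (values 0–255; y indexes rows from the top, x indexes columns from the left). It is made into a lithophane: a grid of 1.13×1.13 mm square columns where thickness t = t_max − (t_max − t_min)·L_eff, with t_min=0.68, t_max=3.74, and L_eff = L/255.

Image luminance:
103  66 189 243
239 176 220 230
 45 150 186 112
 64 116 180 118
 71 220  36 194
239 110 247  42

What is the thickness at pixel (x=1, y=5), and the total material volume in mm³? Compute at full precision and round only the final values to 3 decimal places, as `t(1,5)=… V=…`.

t(1,5)=2.420 V=59.514

span = t_max - t_min = 3.74 - 0.68 = 3.060
L(1,5) = 110, L_eff = 110/255 = 0.431373
t(1,5) = 3.74 - 3.060·0.431373 = 2.420
Σt over all 6·4 pixels = 46.608
V = pitch²·Σt = 1.13²·46.608 = 59.514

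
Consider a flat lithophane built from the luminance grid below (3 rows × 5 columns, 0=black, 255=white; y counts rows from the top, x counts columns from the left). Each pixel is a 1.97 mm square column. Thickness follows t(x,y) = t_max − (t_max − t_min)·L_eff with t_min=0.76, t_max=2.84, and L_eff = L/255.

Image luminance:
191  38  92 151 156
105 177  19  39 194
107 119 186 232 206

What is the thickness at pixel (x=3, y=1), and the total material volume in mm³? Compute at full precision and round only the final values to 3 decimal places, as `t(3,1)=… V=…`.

t(3,1)=2.522 V=101.635

span = t_max - t_min = 2.84 - 0.76 = 2.080
L(3,1) = 39, L_eff = 39/255 = 0.152941
t(3,1) = 2.84 - 2.080·0.152941 = 2.522
Σt over all 3·5 pixels = 166951/6375 ≈ 26.1883922
V = pitch²·Σt = 1.97²·166951/6375 = 101.635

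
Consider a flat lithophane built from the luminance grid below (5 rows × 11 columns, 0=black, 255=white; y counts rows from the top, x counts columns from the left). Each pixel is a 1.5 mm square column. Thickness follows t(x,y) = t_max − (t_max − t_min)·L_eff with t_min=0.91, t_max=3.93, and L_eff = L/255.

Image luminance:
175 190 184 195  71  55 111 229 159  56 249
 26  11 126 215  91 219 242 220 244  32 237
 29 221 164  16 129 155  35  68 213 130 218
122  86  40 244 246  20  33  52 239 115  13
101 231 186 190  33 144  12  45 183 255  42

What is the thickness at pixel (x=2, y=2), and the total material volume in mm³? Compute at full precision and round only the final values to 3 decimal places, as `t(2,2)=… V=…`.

t(2,2)=1.988 V=290.562

span = t_max - t_min = 3.93 - 0.91 = 3.020
L(2,2) = 164, L_eff = 164/255 = 0.643137
t(2,2) = 3.93 - 3.020·0.643137 = 1.988
Σt over all 5·11 pixels = 1097677/8500 ≈ 129.1384706
V = pitch²·Σt = 1.5²·1097677/8500 = 290.562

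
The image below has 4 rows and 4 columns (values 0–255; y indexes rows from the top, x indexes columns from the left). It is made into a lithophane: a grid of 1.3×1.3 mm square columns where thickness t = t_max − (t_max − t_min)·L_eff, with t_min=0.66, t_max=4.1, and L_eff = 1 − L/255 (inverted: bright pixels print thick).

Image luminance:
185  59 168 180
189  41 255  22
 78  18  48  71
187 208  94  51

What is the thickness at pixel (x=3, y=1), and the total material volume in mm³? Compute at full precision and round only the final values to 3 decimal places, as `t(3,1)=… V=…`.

t(3,1)=0.957 V=60.115

span = t_max - t_min = 4.1 - 0.66 = 3.440
L(3,1) = 22, L_eff = 1 - 22/255 = 0.913725 (inverted)
t(3,1) = 4.1 - 3.440·0.913725 = 0.957
Σt over all 4·4 pixels = 75588/2125 ≈ 35.5708235
V = pitch²·Σt = 1.3²·75588/2125 = 60.115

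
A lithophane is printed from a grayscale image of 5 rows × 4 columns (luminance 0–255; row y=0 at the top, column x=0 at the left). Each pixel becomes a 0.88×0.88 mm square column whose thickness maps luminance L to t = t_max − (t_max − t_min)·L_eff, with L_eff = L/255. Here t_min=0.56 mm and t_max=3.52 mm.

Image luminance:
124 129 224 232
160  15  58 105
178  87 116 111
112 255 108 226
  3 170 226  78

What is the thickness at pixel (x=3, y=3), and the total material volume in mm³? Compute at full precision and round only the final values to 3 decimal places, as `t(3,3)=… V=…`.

span = t_max - t_min = 3.52 - 0.56 = 2.960
L(3,3) = 226, L_eff = 226/255 = 0.886275
t(3,3) = 3.52 - 2.960·0.886275 = 0.897
Σt over all 5·4 pixels = 247742/6375 ≈ 38.8614902
V = pitch²·Σt = 0.88²·247742/6375 = 30.094

t(3,3)=0.897 V=30.094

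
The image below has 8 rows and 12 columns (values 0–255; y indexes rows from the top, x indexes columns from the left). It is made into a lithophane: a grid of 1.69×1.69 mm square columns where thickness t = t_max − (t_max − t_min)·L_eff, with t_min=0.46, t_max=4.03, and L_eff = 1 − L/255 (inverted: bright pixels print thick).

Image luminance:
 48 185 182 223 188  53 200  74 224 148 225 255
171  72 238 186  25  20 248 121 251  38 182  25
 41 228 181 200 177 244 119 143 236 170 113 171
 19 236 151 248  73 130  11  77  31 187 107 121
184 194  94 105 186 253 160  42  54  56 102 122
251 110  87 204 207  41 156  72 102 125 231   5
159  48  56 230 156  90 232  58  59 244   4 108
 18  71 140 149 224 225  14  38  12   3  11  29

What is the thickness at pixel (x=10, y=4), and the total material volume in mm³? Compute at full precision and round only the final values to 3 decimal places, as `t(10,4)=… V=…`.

t(10,4)=1.888 V=626.623

span = t_max - t_min = 4.03 - 0.46 = 3.570
L(10,4) = 102, L_eff = 1 - 102/255 = 0.600000 (inverted)
t(10,4) = 4.03 - 3.570·0.600000 = 1.888
Σt over all 8·12 pixels = 219.398
V = pitch²·Σt = 1.69²·219.398 = 626.623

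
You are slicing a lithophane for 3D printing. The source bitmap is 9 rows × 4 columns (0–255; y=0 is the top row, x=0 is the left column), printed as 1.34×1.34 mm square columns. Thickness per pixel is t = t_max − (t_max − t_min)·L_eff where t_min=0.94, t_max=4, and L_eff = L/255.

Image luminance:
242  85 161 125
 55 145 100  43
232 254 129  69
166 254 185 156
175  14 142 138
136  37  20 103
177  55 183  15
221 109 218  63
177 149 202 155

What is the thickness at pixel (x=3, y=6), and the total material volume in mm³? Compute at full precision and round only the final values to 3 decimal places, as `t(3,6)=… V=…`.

t(3,6)=3.820 V=153.201

span = t_max - t_min = 4 - 0.94 = 3.060
L(3,6) = 15, L_eff = 15/255 = 0.058824
t(3,6) = 4 - 3.060·0.058824 = 3.820
Σt over all 9·4 pixels = 85.32
V = pitch²·Σt = 1.34²·85.32 = 153.201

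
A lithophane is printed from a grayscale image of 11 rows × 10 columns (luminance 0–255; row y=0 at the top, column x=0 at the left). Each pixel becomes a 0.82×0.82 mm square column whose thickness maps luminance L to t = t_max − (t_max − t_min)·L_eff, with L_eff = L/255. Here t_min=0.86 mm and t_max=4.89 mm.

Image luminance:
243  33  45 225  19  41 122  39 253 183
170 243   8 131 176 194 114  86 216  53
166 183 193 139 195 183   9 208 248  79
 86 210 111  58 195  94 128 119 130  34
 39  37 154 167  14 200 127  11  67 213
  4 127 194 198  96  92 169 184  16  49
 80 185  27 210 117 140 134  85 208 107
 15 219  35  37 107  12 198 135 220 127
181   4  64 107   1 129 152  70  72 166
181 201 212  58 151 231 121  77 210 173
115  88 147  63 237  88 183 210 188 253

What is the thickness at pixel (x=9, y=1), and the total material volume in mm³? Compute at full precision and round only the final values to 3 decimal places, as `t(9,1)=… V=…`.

span = t_max - t_min = 4.89 - 0.86 = 4.030
L(9,1) = 53, L_eff = 53/255 = 0.207843
t(9,1) = 4.89 - 4.030·0.207843 = 4.052
Σt over all 11·10 pixels = 8053897/25500 ≈ 315.8390980
V = pitch²·Σt = 0.82²·8053897/25500 = 212.370

t(9,1)=4.052 V=212.370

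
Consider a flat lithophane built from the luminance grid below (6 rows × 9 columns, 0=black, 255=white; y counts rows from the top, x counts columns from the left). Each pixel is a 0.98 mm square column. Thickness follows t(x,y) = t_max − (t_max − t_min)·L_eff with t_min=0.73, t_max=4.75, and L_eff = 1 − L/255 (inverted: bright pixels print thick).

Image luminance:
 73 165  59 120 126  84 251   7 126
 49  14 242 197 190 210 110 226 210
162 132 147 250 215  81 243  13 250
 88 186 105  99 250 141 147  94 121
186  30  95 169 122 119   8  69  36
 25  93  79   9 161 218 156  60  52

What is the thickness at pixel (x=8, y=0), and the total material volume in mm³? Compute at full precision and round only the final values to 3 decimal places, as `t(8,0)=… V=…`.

span = t_max - t_min = 4.75 - 0.73 = 4.020
L(8,0) = 126, L_eff = 1 - 126/255 = 0.505882 (inverted)
t(8,0) = 4.75 - 4.020·0.505882 = 2.716
Σt over all 6·9 pixels = 25113/170 ≈ 147.7235294
V = pitch²·Σt = 0.98²·25113/170 = 141.874

t(8,0)=2.716 V=141.874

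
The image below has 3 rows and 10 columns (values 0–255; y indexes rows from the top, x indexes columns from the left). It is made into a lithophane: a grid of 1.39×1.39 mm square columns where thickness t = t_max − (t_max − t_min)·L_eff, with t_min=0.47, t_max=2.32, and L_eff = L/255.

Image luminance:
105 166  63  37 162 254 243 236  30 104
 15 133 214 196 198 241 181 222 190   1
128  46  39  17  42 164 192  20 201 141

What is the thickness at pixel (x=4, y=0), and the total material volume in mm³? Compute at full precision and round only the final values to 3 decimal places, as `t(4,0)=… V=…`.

t(4,0)=1.145 V=78.672

span = t_max - t_min = 2.32 - 0.47 = 1.850
L(4,0) = 162, L_eff = 162/255 = 0.635294
t(4,0) = 2.32 - 1.850·0.635294 = 1.145
Σt over all 3·10 pixels = 69221/1700 ≈ 40.7182353
V = pitch²·Σt = 1.39²·69221/1700 = 78.672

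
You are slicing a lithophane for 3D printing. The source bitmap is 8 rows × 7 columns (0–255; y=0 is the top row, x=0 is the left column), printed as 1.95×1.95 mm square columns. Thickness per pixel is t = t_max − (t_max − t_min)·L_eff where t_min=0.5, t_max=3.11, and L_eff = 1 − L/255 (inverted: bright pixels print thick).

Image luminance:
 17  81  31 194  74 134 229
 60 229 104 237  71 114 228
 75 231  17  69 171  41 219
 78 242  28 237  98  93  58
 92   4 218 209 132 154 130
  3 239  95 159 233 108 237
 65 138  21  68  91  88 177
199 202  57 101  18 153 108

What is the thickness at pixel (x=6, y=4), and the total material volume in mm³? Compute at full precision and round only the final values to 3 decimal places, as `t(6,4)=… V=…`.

span = t_max - t_min = 3.11 - 0.5 = 2.610
L(6,4) = 130, L_eff = 1 - 130/255 = 0.490196 (inverted)
t(6,4) = 3.11 - 2.610·0.490196 = 1.831
Σt over all 8·7 pixels = 843433/8500 ≈ 99.2274118
V = pitch²·Σt = 1.95²·843433/8500 = 377.312

t(6,4)=1.831 V=377.312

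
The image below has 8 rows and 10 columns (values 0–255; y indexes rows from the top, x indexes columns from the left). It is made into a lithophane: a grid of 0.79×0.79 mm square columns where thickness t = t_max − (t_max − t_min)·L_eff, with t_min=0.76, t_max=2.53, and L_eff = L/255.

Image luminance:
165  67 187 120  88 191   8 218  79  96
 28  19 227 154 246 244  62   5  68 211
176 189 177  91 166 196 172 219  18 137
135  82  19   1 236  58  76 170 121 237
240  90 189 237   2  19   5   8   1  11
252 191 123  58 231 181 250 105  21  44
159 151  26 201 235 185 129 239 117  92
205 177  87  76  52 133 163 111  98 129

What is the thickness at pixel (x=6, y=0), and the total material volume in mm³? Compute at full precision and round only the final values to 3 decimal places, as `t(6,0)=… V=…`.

span = t_max - t_min = 2.53 - 0.76 = 1.770
L(6,0) = 8, L_eff = 8/255 = 0.031373
t(6,0) = 2.53 - 1.770·0.031373 = 2.474
Σt over all 8·10 pixels = 559831/4250 ≈ 131.7249412
V = pitch²·Σt = 0.79²·559831/4250 = 82.210

t(6,0)=2.474 V=82.210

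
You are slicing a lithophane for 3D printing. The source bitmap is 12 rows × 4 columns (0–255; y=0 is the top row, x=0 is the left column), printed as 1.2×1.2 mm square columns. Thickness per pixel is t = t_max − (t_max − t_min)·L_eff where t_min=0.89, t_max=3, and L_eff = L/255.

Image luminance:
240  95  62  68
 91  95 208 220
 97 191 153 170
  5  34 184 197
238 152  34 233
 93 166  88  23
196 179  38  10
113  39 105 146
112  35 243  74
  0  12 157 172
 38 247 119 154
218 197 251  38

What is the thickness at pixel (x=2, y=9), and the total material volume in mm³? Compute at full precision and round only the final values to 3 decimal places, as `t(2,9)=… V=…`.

span = t_max - t_min = 3 - 0.89 = 2.110
L(2,9) = 157, L_eff = 157/255 = 0.615686
t(2,9) = 3 - 2.110·0.615686 = 1.701
Σt over all 12·4 pixels = 79989/850 ≈ 94.1047059
V = pitch²·Σt = 1.2²·79989/850 = 135.511

t(2,9)=1.701 V=135.511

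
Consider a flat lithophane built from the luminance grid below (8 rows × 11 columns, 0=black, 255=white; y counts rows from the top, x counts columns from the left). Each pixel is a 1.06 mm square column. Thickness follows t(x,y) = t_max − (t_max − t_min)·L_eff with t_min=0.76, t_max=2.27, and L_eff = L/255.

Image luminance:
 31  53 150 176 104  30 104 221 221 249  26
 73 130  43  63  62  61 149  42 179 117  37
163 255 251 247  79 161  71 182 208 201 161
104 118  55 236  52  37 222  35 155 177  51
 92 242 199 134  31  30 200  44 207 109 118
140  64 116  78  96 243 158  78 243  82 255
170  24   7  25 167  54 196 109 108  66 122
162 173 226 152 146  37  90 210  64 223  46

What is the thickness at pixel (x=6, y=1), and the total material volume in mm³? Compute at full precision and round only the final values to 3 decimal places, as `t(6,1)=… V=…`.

t(6,1)=1.388 V=150.743

span = t_max - t_min = 2.27 - 0.76 = 1.510
L(6,1) = 149, L_eff = 149/255 = 0.584314
t(6,1) = 2.27 - 1.510·0.584314 = 1.388
Σt over all 8·11 pixels = 1710551/12750 ≈ 134.1608627
V = pitch²·Σt = 1.06²·1710551/12750 = 150.743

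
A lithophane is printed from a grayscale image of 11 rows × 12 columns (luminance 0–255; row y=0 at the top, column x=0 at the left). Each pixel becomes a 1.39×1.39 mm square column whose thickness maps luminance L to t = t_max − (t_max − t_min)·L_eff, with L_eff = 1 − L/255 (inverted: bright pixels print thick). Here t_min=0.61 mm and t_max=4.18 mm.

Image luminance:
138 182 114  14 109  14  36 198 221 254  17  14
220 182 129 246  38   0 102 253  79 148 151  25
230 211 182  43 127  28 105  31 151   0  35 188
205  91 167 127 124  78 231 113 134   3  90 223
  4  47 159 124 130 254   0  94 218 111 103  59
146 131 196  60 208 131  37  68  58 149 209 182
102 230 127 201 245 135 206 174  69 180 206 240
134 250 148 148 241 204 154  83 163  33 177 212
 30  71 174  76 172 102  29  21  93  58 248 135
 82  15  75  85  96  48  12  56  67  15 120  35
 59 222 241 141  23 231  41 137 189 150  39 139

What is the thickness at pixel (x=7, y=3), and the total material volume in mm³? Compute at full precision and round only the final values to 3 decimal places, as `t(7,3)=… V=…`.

span = t_max - t_min = 4.18 - 0.61 = 3.570
L(7,3) = 113, L_eff = 1 - 113/255 = 0.556863 (inverted)
t(7,3) = 4.18 - 3.570·0.556863 = 2.192
Σt over all 11·12 pixels = 308.272
V = pitch²·Σt = 1.39²·308.272 = 595.612

t(7,3)=2.192 V=595.612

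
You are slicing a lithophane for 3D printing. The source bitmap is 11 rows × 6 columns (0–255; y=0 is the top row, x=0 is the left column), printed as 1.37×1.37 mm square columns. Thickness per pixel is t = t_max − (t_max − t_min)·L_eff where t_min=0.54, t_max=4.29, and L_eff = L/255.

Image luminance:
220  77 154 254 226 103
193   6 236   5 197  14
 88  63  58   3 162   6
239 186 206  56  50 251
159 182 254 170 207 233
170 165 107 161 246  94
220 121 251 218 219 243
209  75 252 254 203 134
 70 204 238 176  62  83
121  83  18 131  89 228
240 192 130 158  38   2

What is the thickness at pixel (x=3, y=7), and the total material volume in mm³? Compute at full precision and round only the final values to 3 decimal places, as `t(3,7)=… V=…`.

t(3,7)=0.555 V=259.192

span = t_max - t_min = 4.29 - 0.54 = 3.750
L(3,7) = 254, L_eff = 254/255 = 0.996078
t(3,7) = 4.29 - 3.750·0.996078 = 0.555
Σt over all 11·6 pixels = 234763/1700 ≈ 138.0958824
V = pitch²·Σt = 1.37²·234763/1700 = 259.192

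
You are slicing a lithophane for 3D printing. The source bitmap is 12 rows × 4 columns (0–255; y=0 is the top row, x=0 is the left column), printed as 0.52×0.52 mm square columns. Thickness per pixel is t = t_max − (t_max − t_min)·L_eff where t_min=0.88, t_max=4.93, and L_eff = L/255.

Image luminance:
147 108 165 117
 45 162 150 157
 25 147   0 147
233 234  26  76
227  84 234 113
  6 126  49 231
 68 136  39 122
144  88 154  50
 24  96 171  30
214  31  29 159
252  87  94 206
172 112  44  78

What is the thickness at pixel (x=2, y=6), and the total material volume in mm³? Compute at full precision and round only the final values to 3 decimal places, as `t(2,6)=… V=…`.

t(2,6)=4.311 V=39.899

span = t_max - t_min = 4.93 - 0.88 = 4.050
L(2,6) = 39, L_eff = 39/255 = 0.152941
t(2,6) = 4.93 - 4.050·0.152941 = 4.311
Σt over all 12·4 pixels = 50169/340 ≈ 147.5558824
V = pitch²·Σt = 0.52²·50169/340 = 39.899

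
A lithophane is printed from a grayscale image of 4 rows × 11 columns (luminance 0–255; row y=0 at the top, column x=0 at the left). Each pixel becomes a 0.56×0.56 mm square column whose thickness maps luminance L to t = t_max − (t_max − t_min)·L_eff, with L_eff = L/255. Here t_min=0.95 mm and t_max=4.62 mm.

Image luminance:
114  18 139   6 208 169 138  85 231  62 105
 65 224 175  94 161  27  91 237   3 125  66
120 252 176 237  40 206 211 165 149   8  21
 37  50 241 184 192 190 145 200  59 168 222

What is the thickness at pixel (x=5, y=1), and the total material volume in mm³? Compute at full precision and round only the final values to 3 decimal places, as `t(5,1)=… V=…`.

t(5,1)=4.231 V=37.499

span = t_max - t_min = 4.62 - 0.95 = 3.670
L(5,1) = 27, L_eff = 27/255 = 0.105882
t(5,1) = 4.62 - 3.670·0.105882 = 4.231
Σt over all 4·11 pixels = 762292/6375 ≈ 119.5752157
V = pitch²·Σt = 0.56²·762292/6375 = 37.499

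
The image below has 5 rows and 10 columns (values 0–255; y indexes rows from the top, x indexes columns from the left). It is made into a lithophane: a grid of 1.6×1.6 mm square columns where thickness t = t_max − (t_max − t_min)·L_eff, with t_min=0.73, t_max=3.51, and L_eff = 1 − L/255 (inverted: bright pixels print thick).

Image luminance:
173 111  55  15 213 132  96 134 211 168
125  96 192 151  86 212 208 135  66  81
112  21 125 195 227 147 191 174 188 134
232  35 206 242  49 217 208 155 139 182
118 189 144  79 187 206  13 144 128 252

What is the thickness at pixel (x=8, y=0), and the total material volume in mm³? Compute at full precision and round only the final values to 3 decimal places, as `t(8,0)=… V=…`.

t(8,0)=3.030 V=297.148

span = t_max - t_min = 3.51 - 0.73 = 2.780
L(8,0) = 211, L_eff = 1 - 211/255 = 0.172549 (inverted)
t(8,0) = 3.51 - 2.780·0.172549 = 3.030
Σt over all 5·10 pixels = 246656/2125 ≈ 116.0734118
V = pitch²·Σt = 1.6²·246656/2125 = 297.148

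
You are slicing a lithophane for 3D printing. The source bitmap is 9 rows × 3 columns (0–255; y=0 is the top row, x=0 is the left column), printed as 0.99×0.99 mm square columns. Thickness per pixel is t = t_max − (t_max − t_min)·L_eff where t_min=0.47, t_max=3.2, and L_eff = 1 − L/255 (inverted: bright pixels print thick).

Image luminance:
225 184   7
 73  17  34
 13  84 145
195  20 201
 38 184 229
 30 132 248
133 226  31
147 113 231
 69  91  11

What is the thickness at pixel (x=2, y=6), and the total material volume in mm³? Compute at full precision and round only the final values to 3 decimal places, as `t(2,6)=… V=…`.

t(2,6)=0.802 V=45.081

span = t_max - t_min = 3.2 - 0.47 = 2.730
L(2,6) = 31, L_eff = 1 - 31/255 = 0.878431 (inverted)
t(2,6) = 3.2 - 2.730·0.878431 = 0.802
Σt over all 9·3 pixels = 45.996
V = pitch²·Σt = 0.99²·45.996 = 45.081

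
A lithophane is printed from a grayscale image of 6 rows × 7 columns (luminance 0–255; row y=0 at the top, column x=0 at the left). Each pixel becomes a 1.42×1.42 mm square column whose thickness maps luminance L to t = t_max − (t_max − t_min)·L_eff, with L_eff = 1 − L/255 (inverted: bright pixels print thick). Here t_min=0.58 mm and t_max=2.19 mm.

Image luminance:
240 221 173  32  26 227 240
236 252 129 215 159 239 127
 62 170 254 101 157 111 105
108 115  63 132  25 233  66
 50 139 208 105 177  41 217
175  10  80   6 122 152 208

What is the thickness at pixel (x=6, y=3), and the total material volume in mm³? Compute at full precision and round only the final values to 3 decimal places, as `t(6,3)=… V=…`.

t(6,3)=0.997 V=124.334

span = t_max - t_min = 2.19 - 0.58 = 1.610
L(6,3) = 66, L_eff = 1 - 66/255 = 0.741176 (inverted)
t(6,3) = 2.19 - 1.610·0.741176 = 0.997
Σt over all 6·7 pixels = 393092/6375 ≈ 61.6614902
V = pitch²·Σt = 1.42²·393092/6375 = 124.334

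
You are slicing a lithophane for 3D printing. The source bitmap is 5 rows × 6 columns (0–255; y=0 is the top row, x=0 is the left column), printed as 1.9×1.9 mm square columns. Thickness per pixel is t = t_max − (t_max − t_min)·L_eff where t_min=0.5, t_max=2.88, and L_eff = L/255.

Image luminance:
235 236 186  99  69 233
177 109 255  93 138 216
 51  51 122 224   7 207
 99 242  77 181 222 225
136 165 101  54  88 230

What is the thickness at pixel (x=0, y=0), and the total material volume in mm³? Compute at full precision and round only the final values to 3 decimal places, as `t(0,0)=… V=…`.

t(0,0)=0.687 V=159.341

span = t_max - t_min = 2.88 - 0.5 = 2.380
L(0,0) = 235, L_eff = 235/255 = 0.921569
t(0,0) = 2.88 - 2.380·0.921569 = 0.687
Σt over all 5·6 pixels = 16552/375 ≈ 44.1386667
V = pitch²·Σt = 1.9²·16552/375 = 159.341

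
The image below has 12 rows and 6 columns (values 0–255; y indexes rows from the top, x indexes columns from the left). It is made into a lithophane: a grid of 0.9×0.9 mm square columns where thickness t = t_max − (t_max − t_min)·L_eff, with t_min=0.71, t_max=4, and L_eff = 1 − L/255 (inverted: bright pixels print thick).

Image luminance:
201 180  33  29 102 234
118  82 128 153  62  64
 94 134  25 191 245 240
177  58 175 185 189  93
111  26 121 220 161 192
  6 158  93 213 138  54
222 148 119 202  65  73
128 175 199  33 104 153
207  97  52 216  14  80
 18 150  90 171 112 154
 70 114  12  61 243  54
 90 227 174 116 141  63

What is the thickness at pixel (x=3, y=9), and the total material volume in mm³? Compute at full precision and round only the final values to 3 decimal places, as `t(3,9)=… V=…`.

span = t_max - t_min = 4 - 0.71 = 3.290
L(3,9) = 171, L_eff = 1 - 171/255 = 0.329412 (inverted)
t(3,9) = 4 - 3.290·0.329412 = 2.916
Σt over all 12·6 pixels = 1068772/6375 ≈ 167.6505098
V = pitch²·Σt = 0.9²·1068772/6375 = 135.797

t(3,9)=2.916 V=135.797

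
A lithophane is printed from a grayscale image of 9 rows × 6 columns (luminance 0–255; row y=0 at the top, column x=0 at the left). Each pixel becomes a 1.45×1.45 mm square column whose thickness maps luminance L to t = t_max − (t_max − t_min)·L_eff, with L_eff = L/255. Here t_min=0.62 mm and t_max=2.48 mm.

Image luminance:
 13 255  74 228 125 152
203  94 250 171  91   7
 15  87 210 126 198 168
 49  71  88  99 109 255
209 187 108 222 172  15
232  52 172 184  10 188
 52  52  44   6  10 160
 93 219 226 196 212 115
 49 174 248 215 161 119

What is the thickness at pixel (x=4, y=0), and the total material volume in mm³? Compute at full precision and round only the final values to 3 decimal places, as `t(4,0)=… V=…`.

span = t_max - t_min = 2.48 - 0.62 = 1.860
L(4,0) = 125, L_eff = 125/255 = 0.490196
t(4,0) = 2.48 - 1.860·0.490196 = 1.568
Σt over all 9·6 pixels = 34472/425 ≈ 81.1105882
V = pitch²·Σt = 1.45²·34472/425 = 170.535

t(4,0)=1.568 V=170.535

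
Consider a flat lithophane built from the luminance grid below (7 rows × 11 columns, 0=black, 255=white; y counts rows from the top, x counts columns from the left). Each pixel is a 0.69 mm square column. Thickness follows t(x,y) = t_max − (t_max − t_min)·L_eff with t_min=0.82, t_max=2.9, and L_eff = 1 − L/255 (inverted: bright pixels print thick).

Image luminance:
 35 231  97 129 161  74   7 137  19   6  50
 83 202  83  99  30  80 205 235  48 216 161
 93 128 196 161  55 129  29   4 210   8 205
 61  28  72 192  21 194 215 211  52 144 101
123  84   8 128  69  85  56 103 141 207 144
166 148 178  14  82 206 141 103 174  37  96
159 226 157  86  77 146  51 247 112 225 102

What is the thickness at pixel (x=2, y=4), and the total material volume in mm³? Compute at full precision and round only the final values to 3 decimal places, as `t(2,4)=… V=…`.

span = t_max - t_min = 2.9 - 0.82 = 2.080
L(2,4) = 8, L_eff = 1 - 8/255 = 0.968627 (inverted)
t(2,4) = 2.9 - 2.080·0.968627 = 0.885
Σt over all 7·11 pixels = 1738747/12750 ≈ 136.3723137
V = pitch²·Σt = 0.69²·1738747/12750 = 64.927

t(2,4)=0.885 V=64.927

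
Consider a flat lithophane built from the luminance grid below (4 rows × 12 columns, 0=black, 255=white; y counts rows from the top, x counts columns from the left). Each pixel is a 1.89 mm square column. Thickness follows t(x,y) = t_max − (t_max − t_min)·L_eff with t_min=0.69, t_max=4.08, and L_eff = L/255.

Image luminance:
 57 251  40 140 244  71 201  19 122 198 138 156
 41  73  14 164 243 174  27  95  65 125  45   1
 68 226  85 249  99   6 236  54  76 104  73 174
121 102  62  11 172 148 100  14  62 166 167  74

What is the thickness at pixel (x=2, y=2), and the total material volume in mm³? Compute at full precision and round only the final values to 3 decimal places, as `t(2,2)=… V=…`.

t(2,2)=2.950 V=445.357

span = t_max - t_min = 4.08 - 0.69 = 3.390
L(2,2) = 85, L_eff = 85/255 = 0.333333
t(2,2) = 4.08 - 3.390·0.333333 = 2.950
Σt over all 4·12 pixels = 1059751/8500 ≈ 124.6765882
V = pitch²·Σt = 1.89²·1059751/8500 = 445.357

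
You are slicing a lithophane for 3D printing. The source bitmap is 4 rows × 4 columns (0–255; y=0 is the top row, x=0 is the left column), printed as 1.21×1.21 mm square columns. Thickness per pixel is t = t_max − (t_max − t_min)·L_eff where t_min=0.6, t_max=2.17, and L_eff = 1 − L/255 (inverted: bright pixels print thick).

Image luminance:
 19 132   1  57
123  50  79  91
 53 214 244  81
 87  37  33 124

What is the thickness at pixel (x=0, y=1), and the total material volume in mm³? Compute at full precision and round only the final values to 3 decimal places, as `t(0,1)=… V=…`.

span = t_max - t_min = 2.17 - 0.6 = 1.570
L(0,1) = 123, L_eff = 1 - 123/255 = 0.517647 (inverted)
t(0,1) = 2.17 - 1.570·0.517647 = 1.357
Σt over all 4·4 pixels = 6247/340 ≈ 18.3735294
V = pitch²·Σt = 1.21²·6247/340 = 26.901

t(0,1)=1.357 V=26.901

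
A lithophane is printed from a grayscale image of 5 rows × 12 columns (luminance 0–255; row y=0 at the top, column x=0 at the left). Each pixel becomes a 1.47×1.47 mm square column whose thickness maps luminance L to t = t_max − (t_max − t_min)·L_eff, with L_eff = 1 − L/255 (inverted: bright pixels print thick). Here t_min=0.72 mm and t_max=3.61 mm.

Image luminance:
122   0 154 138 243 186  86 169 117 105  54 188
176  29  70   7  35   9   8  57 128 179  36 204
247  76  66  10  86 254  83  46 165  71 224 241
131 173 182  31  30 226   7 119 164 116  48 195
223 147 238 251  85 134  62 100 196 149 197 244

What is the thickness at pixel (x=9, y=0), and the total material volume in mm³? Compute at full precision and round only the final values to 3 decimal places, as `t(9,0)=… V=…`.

t(9,0)=1.910 V=277.444

span = t_max - t_min = 3.61 - 0.72 = 2.890
L(9,0) = 105, L_eff = 1 - 105/255 = 0.588235 (inverted)
t(9,0) = 3.61 - 2.890·0.588235 = 1.910
Σt over all 5·12 pixels = 192589/1500 ≈ 128.3926667
V = pitch²·Σt = 1.47²·192589/1500 = 277.444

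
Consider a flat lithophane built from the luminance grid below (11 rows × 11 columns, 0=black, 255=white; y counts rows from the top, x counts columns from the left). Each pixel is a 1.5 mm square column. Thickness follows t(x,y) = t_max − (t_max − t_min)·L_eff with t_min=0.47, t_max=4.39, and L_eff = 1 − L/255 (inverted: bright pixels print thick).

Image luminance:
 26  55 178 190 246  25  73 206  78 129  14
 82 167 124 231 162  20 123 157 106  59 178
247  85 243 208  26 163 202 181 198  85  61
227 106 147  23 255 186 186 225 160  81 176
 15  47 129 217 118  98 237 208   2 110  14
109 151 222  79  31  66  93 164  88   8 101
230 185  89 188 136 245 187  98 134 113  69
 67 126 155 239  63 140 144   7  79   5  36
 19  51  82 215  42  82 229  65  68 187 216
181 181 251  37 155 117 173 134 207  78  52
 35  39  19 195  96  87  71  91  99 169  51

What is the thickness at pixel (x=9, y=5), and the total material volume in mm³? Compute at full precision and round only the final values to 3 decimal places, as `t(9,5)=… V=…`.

span = t_max - t_min = 4.39 - 0.47 = 3.920
L(9,5) = 8, L_eff = 1 - 8/255 = 0.968627 (inverted)
t(9,5) = 4.39 - 3.920·0.968627 = 0.593
Σt over all 11·11 pixels = 2432419/8500 ≈ 286.1669412
V = pitch²·Σt = 1.5²·2432419/8500 = 643.876

t(9,5)=0.593 V=643.876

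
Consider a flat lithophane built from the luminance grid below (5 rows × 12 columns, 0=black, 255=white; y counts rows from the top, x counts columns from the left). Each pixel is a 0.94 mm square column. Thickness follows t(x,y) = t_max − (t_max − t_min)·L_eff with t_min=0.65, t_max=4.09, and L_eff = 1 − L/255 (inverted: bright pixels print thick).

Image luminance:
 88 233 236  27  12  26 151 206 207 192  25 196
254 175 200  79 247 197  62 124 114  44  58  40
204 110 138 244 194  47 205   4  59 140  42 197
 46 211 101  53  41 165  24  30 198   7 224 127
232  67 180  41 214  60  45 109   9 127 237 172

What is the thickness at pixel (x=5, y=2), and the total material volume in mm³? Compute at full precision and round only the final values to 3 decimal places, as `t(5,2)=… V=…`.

t(5,2)=1.284 V=123.824

span = t_max - t_min = 4.09 - 0.65 = 3.440
L(5,2) = 47, L_eff = 1 - 47/255 = 0.815686 (inverted)
t(5,2) = 4.09 - 3.440·0.815686 = 1.284
Σt over all 5·12 pixels = 140.136
V = pitch²·Σt = 0.94²·140.136 = 123.824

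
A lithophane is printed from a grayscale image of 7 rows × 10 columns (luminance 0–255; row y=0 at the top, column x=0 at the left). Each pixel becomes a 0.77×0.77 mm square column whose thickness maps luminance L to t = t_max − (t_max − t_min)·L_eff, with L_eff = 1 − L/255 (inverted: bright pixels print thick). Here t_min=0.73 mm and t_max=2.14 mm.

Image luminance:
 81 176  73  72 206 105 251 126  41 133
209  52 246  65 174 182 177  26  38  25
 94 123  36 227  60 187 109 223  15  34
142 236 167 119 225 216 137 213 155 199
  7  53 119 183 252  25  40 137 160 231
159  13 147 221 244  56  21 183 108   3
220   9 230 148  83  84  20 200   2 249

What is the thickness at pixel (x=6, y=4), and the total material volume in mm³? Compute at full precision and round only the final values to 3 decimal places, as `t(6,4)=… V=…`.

span = t_max - t_min = 2.14 - 0.73 = 1.410
L(6,4) = 40, L_eff = 1 - 40/255 = 0.843137 (inverted)
t(6,4) = 2.14 - 1.410·0.843137 = 0.951
Σt over all 7·10 pixels = 214126/2125 ≈ 100.7651765
V = pitch²·Σt = 0.77²·214126/2125 = 59.744

t(6,4)=0.951 V=59.744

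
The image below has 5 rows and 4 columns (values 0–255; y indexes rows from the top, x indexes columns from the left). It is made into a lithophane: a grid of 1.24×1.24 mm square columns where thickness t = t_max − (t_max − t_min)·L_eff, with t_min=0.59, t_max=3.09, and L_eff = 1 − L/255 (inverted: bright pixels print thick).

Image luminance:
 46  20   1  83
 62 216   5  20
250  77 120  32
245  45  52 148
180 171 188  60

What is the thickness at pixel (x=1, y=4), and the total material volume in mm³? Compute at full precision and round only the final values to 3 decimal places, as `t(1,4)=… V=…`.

t(1,4)=2.266 V=48.609

span = t_max - t_min = 3.09 - 0.59 = 2.500
L(1,4) = 171, L_eff = 1 - 171/255 = 0.329412 (inverted)
t(1,4) = 3.09 - 2.500·0.329412 = 2.266
Σt over all 5·4 pixels = 16123/510 ≈ 31.6137255
V = pitch²·Σt = 1.24²·16123/510 = 48.609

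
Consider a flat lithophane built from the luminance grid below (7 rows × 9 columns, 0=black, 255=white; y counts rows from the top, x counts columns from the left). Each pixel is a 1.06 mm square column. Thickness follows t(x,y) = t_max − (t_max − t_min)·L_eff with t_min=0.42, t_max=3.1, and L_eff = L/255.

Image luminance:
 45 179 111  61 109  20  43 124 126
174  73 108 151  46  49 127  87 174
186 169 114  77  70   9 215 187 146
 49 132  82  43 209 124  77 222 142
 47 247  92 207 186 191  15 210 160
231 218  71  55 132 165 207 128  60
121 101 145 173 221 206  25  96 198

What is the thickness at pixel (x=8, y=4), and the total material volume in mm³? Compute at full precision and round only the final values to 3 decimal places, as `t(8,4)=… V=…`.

span = t_max - t_min = 3.1 - 0.42 = 2.680
L(8,4) = 160, L_eff = 160/255 = 0.627451
t(8,4) = 3.1 - 2.680·0.627451 = 1.418
Σt over all 7·9 pixels = 474121/4250 ≈ 111.5578824
V = pitch²·Σt = 1.06²·474121/4250 = 125.346

t(8,4)=1.418 V=125.346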